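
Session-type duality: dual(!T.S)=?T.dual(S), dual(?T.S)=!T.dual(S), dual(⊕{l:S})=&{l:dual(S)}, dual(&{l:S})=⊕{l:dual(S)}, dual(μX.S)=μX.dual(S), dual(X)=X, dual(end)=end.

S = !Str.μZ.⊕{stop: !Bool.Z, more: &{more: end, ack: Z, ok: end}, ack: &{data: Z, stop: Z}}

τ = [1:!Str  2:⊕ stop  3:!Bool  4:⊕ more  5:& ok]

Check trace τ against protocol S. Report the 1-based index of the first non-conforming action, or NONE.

@1 !Str  ✓  now at μZ.…
@2 ⊕ stop  ✓  now at !Bool.μZ.…
@3 !Bool  ✓  now at μZ.…
@4 ⊕ more  ✓  now at &{more: end, ack: μZ.…, ok: end}
@5 & ok  ✓  now at end
all 5 steps conform

NONE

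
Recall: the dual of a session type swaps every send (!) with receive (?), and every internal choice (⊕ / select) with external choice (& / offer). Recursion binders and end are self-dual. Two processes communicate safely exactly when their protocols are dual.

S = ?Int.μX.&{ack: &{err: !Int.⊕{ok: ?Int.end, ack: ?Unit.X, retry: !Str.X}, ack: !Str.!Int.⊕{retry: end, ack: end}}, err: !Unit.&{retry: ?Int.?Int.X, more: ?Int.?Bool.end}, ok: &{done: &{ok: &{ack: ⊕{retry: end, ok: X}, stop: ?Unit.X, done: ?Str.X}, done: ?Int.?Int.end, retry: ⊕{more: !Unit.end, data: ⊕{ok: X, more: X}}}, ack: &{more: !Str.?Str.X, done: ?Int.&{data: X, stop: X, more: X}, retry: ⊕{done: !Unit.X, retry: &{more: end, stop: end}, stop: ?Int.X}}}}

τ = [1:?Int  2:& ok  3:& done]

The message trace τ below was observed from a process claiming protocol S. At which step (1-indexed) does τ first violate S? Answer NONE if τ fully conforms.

[1] ?Int  ✓  state: μX.…
[2] & ok  ✓  state: &{done: &{ok: &{ack: ⊕{retry: end, ok: μX.…}, stop: ?Unit.μX.…, done: ?Str.μX.…}, done: ?Int.?Int.end, retry: ⊕{more: !Unit.end, data: ⊕{ok: μX.…, more: μX.…}}}, ack: &{more: !Str.?Str.μX.…, done: ?Int.&{data: μX.…, stop: μX.…, more: μX.…}, retry: ⊕{done: !Unit.μX.…, retry: &{more: end, stop: end}, stop: ?Int.μX.…}}}
[3] & done  ✓  state: &{ok: &{ack: ⊕{retry: end, ok: μX.…}, stop: ?Unit.μX.…, done: ?Str.μX.…}, done: ?Int.?Int.end, retry: ⊕{more: !Unit.end, data: ⊕{ok: μX.…, more: μX.…}}}
τ conforms to S (length 3)

NONE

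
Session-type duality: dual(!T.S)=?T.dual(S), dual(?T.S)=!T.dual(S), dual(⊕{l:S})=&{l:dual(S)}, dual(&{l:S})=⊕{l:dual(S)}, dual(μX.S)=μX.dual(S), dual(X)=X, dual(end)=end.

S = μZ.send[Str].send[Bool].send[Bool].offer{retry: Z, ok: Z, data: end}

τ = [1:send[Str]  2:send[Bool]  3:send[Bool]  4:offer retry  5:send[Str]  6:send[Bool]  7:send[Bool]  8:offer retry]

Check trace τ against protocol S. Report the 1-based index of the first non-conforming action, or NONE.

NONE

@1 send[Str]  match  residual = send[Bool].send[Bool].offer{retry: μZ.…, ok: μZ.…, data: end}
@2 send[Bool]  match  residual = send[Bool].offer{retry: μZ.…, ok: μZ.…, data: end}
@3 send[Bool]  match  residual = offer{retry: μZ.…, ok: μZ.…, data: end}
@4 offer retry  match  residual = μZ.…
@5 send[Str]  match  residual = send[Bool].send[Bool].offer{retry: μZ.…, ok: μZ.…, data: end}
@6 send[Bool]  match  residual = send[Bool].offer{retry: μZ.…, ok: μZ.…, data: end}
@7 send[Bool]  match  residual = offer{retry: μZ.…, ok: μZ.…, data: end}
@8 offer retry  match  residual = μZ.…
trace exhausted — no violation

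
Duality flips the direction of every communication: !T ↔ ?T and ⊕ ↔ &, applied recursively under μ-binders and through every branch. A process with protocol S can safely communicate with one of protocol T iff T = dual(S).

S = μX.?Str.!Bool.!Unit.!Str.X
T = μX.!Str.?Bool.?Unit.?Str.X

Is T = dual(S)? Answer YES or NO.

YES

μX vs μX  ok (rec unchanged)
  ?Str vs !Str  ok
    !Bool vs ?Bool  ok
      !Unit vs ?Unit  ok
        !Str vs ?Str  ok
          X vs X  ok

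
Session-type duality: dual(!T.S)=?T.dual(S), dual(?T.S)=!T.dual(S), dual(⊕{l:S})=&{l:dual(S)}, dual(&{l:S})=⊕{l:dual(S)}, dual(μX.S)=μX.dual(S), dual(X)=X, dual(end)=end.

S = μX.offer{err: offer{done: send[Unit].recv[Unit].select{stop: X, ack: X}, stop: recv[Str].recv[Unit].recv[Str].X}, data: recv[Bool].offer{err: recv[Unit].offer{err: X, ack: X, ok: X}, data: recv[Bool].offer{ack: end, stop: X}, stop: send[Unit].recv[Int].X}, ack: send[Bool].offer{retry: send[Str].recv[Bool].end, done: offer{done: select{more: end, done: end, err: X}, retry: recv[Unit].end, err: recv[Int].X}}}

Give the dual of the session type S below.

μX = μX  (rec unchanged)
  offer{err,data,ack} = select{err,data,ack}  (external→internal)
    case err:
      offer{done,stop} = select{done,stop}  (external→internal)
        case done:
          send[Unit] = recv[Unit]
            recv[Unit] = send[Unit]
              select{stop,ack} = offer{stop,ack}  (select→offer)
                case stop:
                  X self-dual
                case ack:
                  X self-dual
        case stop:
          recv[Str] = send[Str]
            recv[Unit] = send[Unit]
              recv[Str] = send[Str]
                X self-dual
    case data:
      recv[Bool] = send[Bool]
        offer{err,data,stop} = select{err,data,stop}  (external→internal)
          case err:
            recv[Unit] = send[Unit]
              offer{err,ack,ok} = select{err,ack,ok}  (external→internal)
                case err:
                  X self-dual
                case ack:
                  X self-dual
                case ok:
                  X self-dual
          case data:
            recv[Bool] = send[Bool]
              offer{ack,stop} = select{ack,stop}  (external→internal)
                case ack:
                  end self-dual
                case stop:
                  X self-dual
          case stop:
            send[Unit] = recv[Unit]
              recv[Int] = send[Int]
                X self-dual
    case ack:
      send[Bool] = recv[Bool]
        offer{retry,done} = select{retry,done}  (external→internal)
          case retry:
            send[Str] = recv[Str]
              recv[Bool] = send[Bool]
                end self-dual
          case done:
            offer{done,retry,err} = select{done,retry,err}  (external→internal)
              case done:
                select{more,done,err} = offer{more,done,err}  (select→offer)
                  case more:
                    end self-dual
                  case done:
                    end self-dual
                  case err:
                    X self-dual
              case retry:
                recv[Unit] = send[Unit]
                  end self-dual
              case err:
                recv[Int] = send[Int]
                  X self-dual

μX.select{err: select{done: recv[Unit].send[Unit].offer{stop: X, ack: X}, stop: send[Str].send[Unit].send[Str].X}, data: send[Bool].select{err: send[Unit].select{err: X, ack: X, ok: X}, data: send[Bool].select{ack: end, stop: X}, stop: recv[Unit].send[Int].X}, ack: recv[Bool].select{retry: recv[Str].send[Bool].end, done: select{done: offer{more: end, done: end, err: X}, retry: send[Unit].end, err: send[Int].X}}}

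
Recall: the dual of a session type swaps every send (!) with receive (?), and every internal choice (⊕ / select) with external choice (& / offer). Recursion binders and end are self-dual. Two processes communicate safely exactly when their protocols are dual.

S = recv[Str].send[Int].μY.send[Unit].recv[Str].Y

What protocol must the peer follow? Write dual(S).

send[Str].recv[Int].μY.recv[Unit].send[Str].Y

recv[Str] = send[Str]
  send[Int] = recv[Int]
    μY = μY  (μ self-dual)
      send[Unit] = recv[Unit]
        recv[Str] = send[Str]
          Y ↦ Y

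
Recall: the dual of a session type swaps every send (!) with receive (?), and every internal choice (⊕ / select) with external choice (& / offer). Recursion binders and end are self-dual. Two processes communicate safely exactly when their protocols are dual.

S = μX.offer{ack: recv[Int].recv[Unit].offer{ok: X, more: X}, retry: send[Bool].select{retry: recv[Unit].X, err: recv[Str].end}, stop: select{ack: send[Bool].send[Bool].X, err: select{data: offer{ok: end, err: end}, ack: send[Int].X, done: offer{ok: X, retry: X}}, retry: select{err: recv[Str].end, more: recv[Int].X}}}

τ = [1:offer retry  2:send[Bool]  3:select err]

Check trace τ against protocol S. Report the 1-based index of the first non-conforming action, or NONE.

@1 offer retry  ✓  state: send[Bool].select{retry: recv[Unit].μX.…, err: recv[Str].end}
@2 send[Bool]  ✓  state: select{retry: recv[Unit].μX.…, err: recv[Str].end}
@3 select err  ✓  state: recv[Str].end
τ conforms to S (length 3)

NONE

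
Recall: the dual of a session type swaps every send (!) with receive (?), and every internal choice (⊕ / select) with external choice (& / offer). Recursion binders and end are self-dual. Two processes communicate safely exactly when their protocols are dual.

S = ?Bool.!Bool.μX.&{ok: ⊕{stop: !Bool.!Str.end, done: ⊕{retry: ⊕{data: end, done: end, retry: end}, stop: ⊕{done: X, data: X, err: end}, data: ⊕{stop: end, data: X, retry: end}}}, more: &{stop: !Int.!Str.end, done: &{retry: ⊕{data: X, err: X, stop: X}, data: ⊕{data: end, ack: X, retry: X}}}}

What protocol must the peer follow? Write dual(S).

?Bool → !Bool
  !Bool → ?Bool
    μX → μX  (rec unchanged)
      &{ok,more} → ⊕{ok,more}  (offer→select)
        case ok:
          ⊕{stop,done} → &{stop,done}  (internal→external)
            case stop:
              !Bool → ?Bool
                !Str → ?Str
                  end ↦ end
            case done:
              ⊕{retry,stop,data} → &{retry,stop,data}  (internal→external)
                case retry:
                  ⊕{data,done,retry} → &{data,done,retry}  (internal→external)
                    case data:
                      end ↦ end
                    case done:
                      end ↦ end
                    case retry:
                      end ↦ end
                case stop:
                  ⊕{done,data,err} → &{done,data,err}  (internal→external)
                    case done:
                      X ↦ X
                    case data:
                      X ↦ X
                    case err:
                      end ↦ end
                case data:
                  ⊕{stop,data,retry} → &{stop,data,retry}  (internal→external)
                    case stop:
                      end ↦ end
                    case data:
                      X ↦ X
                    case retry:
                      end ↦ end
        case more:
          &{stop,done} → ⊕{stop,done}  (offer→select)
            case stop:
              !Int → ?Int
                !Str → ?Str
                  end ↦ end
            case done:
              &{retry,data} → ⊕{retry,data}  (offer→select)
                case retry:
                  ⊕{data,err,stop} → &{data,err,stop}  (internal→external)
                    case data:
                      X ↦ X
                    case err:
                      X ↦ X
                    case stop:
                      X ↦ X
                case data:
                  ⊕{data,ack,retry} → &{data,ack,retry}  (internal→external)
                    case data:
                      end ↦ end
                    case ack:
                      X ↦ X
                    case retry:
                      X ↦ X

!Bool.?Bool.μX.⊕{ok: &{stop: ?Bool.?Str.end, done: &{retry: &{data: end, done: end, retry: end}, stop: &{done: X, data: X, err: end}, data: &{stop: end, data: X, retry: end}}}, more: ⊕{stop: ?Int.?Str.end, done: ⊕{retry: &{data: X, err: X, stop: X}, data: &{data: end, ack: X, retry: X}}}}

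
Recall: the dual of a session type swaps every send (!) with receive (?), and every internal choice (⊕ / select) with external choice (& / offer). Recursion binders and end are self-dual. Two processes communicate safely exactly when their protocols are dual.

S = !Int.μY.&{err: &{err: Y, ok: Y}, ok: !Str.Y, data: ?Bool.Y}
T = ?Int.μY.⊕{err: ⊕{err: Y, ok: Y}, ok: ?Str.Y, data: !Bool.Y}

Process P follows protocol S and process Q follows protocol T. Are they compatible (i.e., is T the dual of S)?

!Int ‖ ?Int  match
  μY ‖ μY  match (rec unchanged)
    &{err,ok,data} ‖ ⊕{err,ok,data}  match same labels
      case err:
        &{err,ok} ‖ ⊕{err,ok}  match same labels
          case err:
            Y ‖ Y  match
          case ok:
            Y ‖ Y  match
      case ok:
        !Str ‖ ?Str  match
          Y ‖ Y  match
      case data:
        ?Bool ‖ !Bool  match
          Y ‖ Y  match

YES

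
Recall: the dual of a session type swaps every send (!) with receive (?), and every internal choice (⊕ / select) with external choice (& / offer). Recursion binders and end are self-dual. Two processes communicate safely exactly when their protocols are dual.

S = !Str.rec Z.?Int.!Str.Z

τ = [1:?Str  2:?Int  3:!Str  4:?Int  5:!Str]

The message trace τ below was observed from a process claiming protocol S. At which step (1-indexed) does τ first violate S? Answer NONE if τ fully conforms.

1

step 1: got ?Str, protocol expects !Str  ✗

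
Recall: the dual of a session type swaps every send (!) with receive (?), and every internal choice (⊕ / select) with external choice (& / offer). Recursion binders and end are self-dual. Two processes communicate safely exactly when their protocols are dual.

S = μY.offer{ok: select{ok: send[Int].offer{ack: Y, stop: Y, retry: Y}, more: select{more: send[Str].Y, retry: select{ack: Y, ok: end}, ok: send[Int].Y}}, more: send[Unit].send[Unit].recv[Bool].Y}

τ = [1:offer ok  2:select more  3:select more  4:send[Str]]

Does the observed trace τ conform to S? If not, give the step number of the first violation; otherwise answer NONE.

NONE

step 1: offer ok  match  residual = select{ok: send[Int].offer{ack: μY.…, stop: μY.…, retry: μY.…}, more: select{more: send[Str].μY.…, retry: select{ack: μY.…, ok: end}, ok: send[Int].μY.…}}
step 2: select more  match  residual = select{more: send[Str].μY.…, retry: select{ack: μY.…, ok: end}, ok: send[Int].μY.…}
step 3: select more  match  residual = send[Str].μY.…
step 4: send[Str]  match  residual = μY.…
τ conforms to S (length 4)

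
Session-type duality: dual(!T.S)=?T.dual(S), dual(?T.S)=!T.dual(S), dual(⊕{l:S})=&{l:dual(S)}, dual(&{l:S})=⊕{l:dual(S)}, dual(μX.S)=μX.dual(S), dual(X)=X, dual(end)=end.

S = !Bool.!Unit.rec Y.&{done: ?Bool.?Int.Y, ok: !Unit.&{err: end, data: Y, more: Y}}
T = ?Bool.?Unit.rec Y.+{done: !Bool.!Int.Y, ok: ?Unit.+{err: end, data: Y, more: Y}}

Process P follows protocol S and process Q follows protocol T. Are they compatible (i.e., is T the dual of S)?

!Bool ‖ ?Bool  ok
  !Unit ‖ ?Unit  ok
    rec Y ‖ rec Y  ok (μ self-dual)
      &{done,ok} ‖ +{done,ok}  ok same labels
        [done]
          ?Bool ‖ !Bool  ok
            ?Int ‖ !Int  ok
              Y ‖ Y  ok
        [ok]
          !Unit ‖ ?Unit  ok
            &{err,data,more} ‖ +{err,data,more}  ok same labels
              [err]
                end ‖ end  ok
              [data]
                Y ‖ Y  ok
              [more]
                Y ‖ Y  ok

YES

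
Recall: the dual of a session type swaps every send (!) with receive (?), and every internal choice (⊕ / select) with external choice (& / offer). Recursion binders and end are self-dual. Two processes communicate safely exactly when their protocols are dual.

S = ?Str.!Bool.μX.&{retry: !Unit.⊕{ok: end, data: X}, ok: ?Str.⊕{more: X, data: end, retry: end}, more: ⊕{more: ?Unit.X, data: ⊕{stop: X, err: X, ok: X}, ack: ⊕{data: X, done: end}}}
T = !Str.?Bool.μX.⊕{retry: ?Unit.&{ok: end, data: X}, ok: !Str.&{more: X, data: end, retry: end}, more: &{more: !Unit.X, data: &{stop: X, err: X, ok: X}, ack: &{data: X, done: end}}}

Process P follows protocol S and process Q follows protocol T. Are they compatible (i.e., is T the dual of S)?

YES

?Str vs !Str  match
  !Bool vs ?Bool  match
    μX vs μX  match (μ self-dual)
      &{retry,ok,more} vs ⊕{retry,ok,more}  match label sets agree
        • retry:
          !Unit vs ?Unit  match
            ⊕{ok,data} vs &{ok,data}  match label sets agree
              • ok:
                end vs end  match
              • data:
                X vs X  match
        • ok:
          ?Str vs !Str  match
            ⊕{more,data,retry} vs &{more,data,retry}  match label sets agree
              • more:
                X vs X  match
              • data:
                end vs end  match
              • retry:
                end vs end  match
        • more:
          ⊕{more,data,ack} vs &{more,data,ack}  match label sets agree
            • more:
              ?Unit vs !Unit  match
                X vs X  match
            • data:
              ⊕{stop,err,ok} vs &{stop,err,ok}  match label sets agree
                • stop:
                  X vs X  match
                • err:
                  X vs X  match
                • ok:
                  X vs X  match
            • ack:
              ⊕{data,done} vs &{data,done}  match label sets agree
                • data:
                  X vs X  match
                • done:
                  end vs end  match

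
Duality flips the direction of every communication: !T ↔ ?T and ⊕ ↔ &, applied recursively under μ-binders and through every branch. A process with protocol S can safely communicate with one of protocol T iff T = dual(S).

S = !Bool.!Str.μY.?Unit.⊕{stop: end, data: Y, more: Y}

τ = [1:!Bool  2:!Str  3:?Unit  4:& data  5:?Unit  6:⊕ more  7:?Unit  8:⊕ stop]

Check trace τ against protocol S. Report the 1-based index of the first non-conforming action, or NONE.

4

@1 !Bool  match  state: !Str.μY.…
@2 !Str  match  state: μY.…
@3 ?Unit  match  state: ⊕{stop: end, data: μY.…, more: μY.…}
@4 got & data, protocol expects ⊕ stop or ⊕ data or ⊕ more  ✗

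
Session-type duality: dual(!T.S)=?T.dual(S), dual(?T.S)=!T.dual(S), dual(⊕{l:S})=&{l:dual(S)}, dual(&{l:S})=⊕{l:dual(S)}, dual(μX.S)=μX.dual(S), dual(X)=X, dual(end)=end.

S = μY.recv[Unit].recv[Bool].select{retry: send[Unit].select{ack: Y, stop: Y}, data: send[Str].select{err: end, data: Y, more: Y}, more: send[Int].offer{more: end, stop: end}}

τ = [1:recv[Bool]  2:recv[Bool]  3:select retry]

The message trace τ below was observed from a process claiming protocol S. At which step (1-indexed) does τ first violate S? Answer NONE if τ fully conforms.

1

step 1: got recv[Bool], protocol expects recv[Unit]  ✗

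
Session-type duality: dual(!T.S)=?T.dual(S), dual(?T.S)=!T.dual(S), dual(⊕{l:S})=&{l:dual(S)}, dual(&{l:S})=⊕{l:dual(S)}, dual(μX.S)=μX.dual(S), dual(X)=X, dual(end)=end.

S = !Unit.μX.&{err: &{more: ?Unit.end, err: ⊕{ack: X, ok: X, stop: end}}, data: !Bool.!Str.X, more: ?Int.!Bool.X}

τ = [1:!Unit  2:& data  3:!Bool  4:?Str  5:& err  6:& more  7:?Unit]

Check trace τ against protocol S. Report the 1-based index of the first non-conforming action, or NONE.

[1] !Unit  match  state: μX.…
[2] & data  match  state: !Bool.!Str.μX.…
[3] !Bool  match  state: !Str.μX.…
[4] got ?Str, protocol expects !Str  ✗

4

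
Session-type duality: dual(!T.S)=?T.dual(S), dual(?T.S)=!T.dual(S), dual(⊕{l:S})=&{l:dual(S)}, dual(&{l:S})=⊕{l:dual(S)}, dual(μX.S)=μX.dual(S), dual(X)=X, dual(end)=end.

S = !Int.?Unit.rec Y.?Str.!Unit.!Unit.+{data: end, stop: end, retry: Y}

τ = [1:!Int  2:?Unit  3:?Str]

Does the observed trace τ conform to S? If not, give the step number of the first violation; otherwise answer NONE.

[1] !Int  ok  residual = ?Unit.rec Y.…
[2] ?Unit  ok  residual = rec Y.…
[3] ?Str  ok  residual = !Unit.!Unit.+{data: end, stop: end, retry: rec Y.…}
τ conforms to S (length 3)

NONE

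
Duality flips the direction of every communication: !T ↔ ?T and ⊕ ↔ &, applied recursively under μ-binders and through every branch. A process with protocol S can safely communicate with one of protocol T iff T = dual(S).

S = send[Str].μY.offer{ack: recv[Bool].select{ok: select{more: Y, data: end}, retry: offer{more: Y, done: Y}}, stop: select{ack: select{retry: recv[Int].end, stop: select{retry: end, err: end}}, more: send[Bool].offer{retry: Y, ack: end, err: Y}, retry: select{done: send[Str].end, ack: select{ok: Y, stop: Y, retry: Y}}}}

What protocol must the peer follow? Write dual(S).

send[Str] = recv[Str]
  μY = μY  (rec unchanged)
    offer{ack,stop} = select{ack,stop}  (offer→select)
      [ack]
        recv[Bool] = send[Bool]
          select{ok,retry} = offer{ok,retry}  (internal→external)
            [ok]
              select{more,data} = offer{more,data}  (internal→external)
                [more]
                  Y ↦ Y
                [data]
                  end ↦ end
            [retry]
              offer{more,done} = select{more,done}  (offer→select)
                [more]
                  Y ↦ Y
                [done]
                  Y ↦ Y
      [stop]
        select{ack,more,retry} = offer{ack,more,retry}  (internal→external)
          [ack]
            select{retry,stop} = offer{retry,stop}  (internal→external)
              [retry]
                recv[Int] = send[Int]
                  end ↦ end
              [stop]
                select{retry,err} = offer{retry,err}  (internal→external)
                  [retry]
                    end ↦ end
                  [err]
                    end ↦ end
          [more]
            send[Bool] = recv[Bool]
              offer{retry,ack,err} = select{retry,ack,err}  (offer→select)
                [retry]
                  Y ↦ Y
                [ack]
                  end ↦ end
                [err]
                  Y ↦ Y
          [retry]
            select{done,ack} = offer{done,ack}  (internal→external)
              [done]
                send[Str] = recv[Str]
                  end ↦ end
              [ack]
                select{ok,stop,retry} = offer{ok,stop,retry}  (internal→external)
                  [ok]
                    Y ↦ Y
                  [stop]
                    Y ↦ Y
                  [retry]
                    Y ↦ Y

recv[Str].μY.select{ack: send[Bool].offer{ok: offer{more: Y, data: end}, retry: select{more: Y, done: Y}}, stop: offer{ack: offer{retry: send[Int].end, stop: offer{retry: end, err: end}}, more: recv[Bool].select{retry: Y, ack: end, err: Y}, retry: offer{done: recv[Str].end, ack: offer{ok: Y, stop: Y, retry: Y}}}}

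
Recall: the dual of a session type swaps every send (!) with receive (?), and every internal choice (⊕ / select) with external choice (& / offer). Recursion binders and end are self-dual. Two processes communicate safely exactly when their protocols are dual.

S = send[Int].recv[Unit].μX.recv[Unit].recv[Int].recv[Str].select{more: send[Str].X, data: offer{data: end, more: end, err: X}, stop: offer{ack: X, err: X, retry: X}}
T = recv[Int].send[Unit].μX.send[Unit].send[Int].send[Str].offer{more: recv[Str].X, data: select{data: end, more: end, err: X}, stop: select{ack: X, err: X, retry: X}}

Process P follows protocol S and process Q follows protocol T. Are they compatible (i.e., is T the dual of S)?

send[Int] ‖ recv[Int]  ok
  recv[Unit] ‖ send[Unit]  ok
    μX ‖ μX  ok (rec unchanged)
      recv[Unit] ‖ send[Unit]  ok
        recv[Int] ‖ send[Int]  ok
          recv[Str] ‖ send[Str]  ok
            select{more,data,stop} ‖ offer{more,data,stop}  ok same labels
              • more:
                send[Str] ‖ recv[Str]  ok
                  X ‖ X  ok
              • data:
                offer{data,more,err} ‖ select{data,more,err}  ok same labels
                  • data:
                    end ‖ end  ok
                  • more:
                    end ‖ end  ok
                  • err:
                    X ‖ X  ok
              • stop:
                offer{ack,err,retry} ‖ select{ack,err,retry}  ok same labels
                  • ack:
                    X ‖ X  ok
                  • err:
                    X ‖ X  ok
                  • retry:
                    X ‖ X  ok

YES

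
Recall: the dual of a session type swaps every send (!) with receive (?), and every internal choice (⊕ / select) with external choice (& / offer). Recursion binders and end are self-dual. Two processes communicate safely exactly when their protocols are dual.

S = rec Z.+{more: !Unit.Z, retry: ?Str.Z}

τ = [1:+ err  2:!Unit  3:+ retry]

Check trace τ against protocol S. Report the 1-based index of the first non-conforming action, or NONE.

1

[1] got + err, protocol expects + more or + retry  ✗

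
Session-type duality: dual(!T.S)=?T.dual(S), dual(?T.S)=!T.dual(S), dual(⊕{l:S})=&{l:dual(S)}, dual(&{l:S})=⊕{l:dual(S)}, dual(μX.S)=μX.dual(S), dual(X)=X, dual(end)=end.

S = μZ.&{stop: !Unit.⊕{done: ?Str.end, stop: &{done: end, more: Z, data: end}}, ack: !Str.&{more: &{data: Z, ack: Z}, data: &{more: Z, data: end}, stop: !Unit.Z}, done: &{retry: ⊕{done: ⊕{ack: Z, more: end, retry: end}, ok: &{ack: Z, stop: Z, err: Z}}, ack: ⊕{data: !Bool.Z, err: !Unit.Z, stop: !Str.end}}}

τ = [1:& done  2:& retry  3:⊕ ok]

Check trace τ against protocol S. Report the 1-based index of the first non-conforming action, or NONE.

step 1: & done  ✓  state: &{retry: ⊕{done: ⊕{ack: μZ.…, more: end, retry: end}, ok: &{ack: μZ.…, stop: μZ.…, err: μZ.…}}, ack: ⊕{data: !Bool.μZ.…, err: !Unit.μZ.…, stop: !Str.end}}
step 2: & retry  ✓  state: ⊕{done: ⊕{ack: μZ.…, more: end, retry: end}, ok: &{ack: μZ.…, stop: μZ.…, err: μZ.…}}
step 3: ⊕ ok  ✓  state: &{ack: μZ.…, stop: μZ.…, err: μZ.…}
trace exhausted — no violation

NONE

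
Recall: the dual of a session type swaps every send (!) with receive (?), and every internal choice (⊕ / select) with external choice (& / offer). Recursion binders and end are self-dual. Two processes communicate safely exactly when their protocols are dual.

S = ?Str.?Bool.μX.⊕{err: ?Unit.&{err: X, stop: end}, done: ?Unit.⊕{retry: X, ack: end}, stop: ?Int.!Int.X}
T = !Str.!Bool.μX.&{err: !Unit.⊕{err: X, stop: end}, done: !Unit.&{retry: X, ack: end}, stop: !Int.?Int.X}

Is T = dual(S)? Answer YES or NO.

YES

?Str | !Str  match
  ?Bool | !Bool  match
    μX | μX  match (μ self-dual)
      ⊕{err,done,stop} | &{err,done,stop}  match label sets agree
        case err:
          ?Unit | !Unit  match
            &{err,stop} | ⊕{err,stop}  match label sets agree
              case err:
                X | X  match
              case stop:
                end | end  match
        case done:
          ?Unit | !Unit  match
            ⊕{retry,ack} | &{retry,ack}  match label sets agree
              case retry:
                X | X  match
              case ack:
                end | end  match
        case stop:
          ?Int | !Int  match
            !Int | ?Int  match
              X | X  match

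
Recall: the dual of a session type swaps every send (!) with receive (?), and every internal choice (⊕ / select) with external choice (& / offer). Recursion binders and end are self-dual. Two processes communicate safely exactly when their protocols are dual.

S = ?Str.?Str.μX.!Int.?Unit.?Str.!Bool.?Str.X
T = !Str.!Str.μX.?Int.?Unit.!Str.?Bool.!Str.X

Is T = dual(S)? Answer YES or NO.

?Str ‖ !Str  match
  ?Str ‖ !Str  match
    μX ‖ μX  match (binder kept)
      !Int ‖ ?Int  match
        ?Unit ‖ ?Unit  ✗ same direction on both sides — not dual

NO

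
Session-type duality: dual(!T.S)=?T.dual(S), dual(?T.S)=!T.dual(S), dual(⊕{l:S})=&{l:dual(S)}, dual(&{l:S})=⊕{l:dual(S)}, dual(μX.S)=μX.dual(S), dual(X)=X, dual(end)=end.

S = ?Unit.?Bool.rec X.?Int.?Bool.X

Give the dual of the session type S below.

?Unit ↦ !Unit
  ?Bool ↦ !Bool
    rec X ↦ rec X  (rec unchanged)
      ?Int ↦ !Int
        ?Bool ↦ !Bool
          X ↦ X

!Unit.!Bool.rec X.!Int.!Bool.X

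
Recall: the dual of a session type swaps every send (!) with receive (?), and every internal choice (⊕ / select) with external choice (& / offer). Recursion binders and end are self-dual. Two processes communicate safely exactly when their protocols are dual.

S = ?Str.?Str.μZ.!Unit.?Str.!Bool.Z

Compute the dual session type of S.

!Str.!Str.μZ.?Unit.!Str.?Bool.Z

?Str → !Str
  ?Str → !Str
    μZ → μZ  (binder kept)
      !Unit → ?Unit
        ?Str → !Str
          !Bool → ?Bool
            Z ↦ Z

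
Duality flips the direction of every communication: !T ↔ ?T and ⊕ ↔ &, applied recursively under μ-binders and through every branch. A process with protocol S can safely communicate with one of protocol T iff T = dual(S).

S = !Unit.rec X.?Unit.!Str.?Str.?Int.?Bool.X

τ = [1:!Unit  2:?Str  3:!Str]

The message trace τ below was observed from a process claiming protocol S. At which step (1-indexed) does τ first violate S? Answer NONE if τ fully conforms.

@1 !Unit  ✓  residual = rec X.…
@2 got ?Str, protocol expects ?Unit  ✗

2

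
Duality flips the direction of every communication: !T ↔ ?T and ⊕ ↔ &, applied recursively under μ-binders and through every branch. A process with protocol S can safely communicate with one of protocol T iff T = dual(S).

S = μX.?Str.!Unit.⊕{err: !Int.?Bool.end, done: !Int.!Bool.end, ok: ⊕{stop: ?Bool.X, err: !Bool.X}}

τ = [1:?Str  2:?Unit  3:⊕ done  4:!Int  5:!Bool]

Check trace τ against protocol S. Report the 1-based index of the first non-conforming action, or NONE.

[1] ?Str  ✓  state: !Unit.⊕{err: !Int.?Bool.end, done: !Int.!Bool.end, ok: ⊕{stop: ?Bool.μX.…, err: !Bool.μX.…}}
[2] got ?Unit, protocol expects !Unit  ✗

2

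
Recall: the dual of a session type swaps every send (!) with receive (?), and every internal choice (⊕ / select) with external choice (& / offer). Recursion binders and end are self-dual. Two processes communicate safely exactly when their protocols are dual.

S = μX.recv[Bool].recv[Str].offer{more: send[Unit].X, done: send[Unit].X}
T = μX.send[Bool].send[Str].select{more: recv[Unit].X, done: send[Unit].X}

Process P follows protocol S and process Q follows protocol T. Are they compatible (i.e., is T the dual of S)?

μX vs μX  match (rec unchanged)
  recv[Bool] vs send[Bool]  match
    recv[Str] vs send[Str]  match
      offer{more,done} vs select{more,done}  match same labels
        [more]
          send[Unit] vs recv[Unit]  match
            X vs X  match
        [done]
          send[Unit] vs send[Unit]  ✗ same direction on both sides — not dual

NO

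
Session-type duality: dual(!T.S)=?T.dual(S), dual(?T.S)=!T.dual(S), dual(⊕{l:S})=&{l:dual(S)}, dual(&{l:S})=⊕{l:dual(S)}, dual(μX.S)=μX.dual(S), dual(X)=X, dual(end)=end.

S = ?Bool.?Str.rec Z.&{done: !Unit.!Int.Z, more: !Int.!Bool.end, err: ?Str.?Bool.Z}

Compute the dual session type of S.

!Bool.!Str.rec Z.+{done: ?Unit.?Int.Z, more: ?Int.?Bool.end, err: !Str.!Bool.Z}

?Bool = !Bool
  ?Str = !Str
    rec Z = rec Z  (rec unchanged)
      &{done,more,err} = +{done,more,err}  (external→internal)
        case done:
          !Unit = ?Unit
            !Int = ?Int
              Z ↦ Z
        case more:
          !Int = ?Int
            !Bool = ?Bool
              end ↦ end
        case err:
          ?Str = !Str
            ?Bool = !Bool
              Z ↦ Z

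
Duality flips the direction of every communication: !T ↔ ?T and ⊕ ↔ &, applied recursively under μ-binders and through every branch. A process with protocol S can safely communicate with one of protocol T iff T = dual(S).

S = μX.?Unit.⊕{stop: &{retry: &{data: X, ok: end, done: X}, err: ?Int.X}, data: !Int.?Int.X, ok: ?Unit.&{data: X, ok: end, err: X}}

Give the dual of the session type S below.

μX.!Unit.&{stop: ⊕{retry: ⊕{data: X, ok: end, done: X}, err: !Int.X}, data: ?Int.!Int.X, ok: !Unit.⊕{data: X, ok: end, err: X}}

μX → μX  (binder kept)
  ?Unit → !Unit
    ⊕{stop,data,ok} → &{stop,data,ok}  (internal→external)
      • stop:
        &{retry,err} → ⊕{retry,err}  (&→⊕)
          • retry:
            &{data,ok,done} → ⊕{data,ok,done}  (&→⊕)
              • data:
                dual(X) = X
              • ok:
                dual(end) = end
              • done:
                dual(X) = X
          • err:
            ?Int → !Int
              dual(X) = X
      • data:
        !Int → ?Int
          ?Int → !Int
            dual(X) = X
      • ok:
        ?Unit → !Unit
          &{data,ok,err} → ⊕{data,ok,err}  (&→⊕)
            • data:
              dual(X) = X
            • ok:
              dual(end) = end
            • err:
              dual(X) = X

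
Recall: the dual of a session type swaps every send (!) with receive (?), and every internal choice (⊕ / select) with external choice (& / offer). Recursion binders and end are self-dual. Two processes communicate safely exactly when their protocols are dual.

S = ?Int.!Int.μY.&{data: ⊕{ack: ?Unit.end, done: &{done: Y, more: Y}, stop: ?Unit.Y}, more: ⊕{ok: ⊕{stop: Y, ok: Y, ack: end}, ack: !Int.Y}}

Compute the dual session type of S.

!Int.?Int.μY.⊕{data: &{ack: !Unit.end, done: ⊕{done: Y, more: Y}, stop: !Unit.Y}, more: &{ok: &{stop: Y, ok: Y, ack: end}, ack: ?Int.Y}}

?Int ↦ !Int
  !Int ↦ ?Int
    μY ↦ μY  (binder kept)
      &{data,more} ↦ ⊕{data,more}  (offer→select)
        case data:
          ⊕{ack,done,stop} ↦ &{ack,done,stop}  (⊕→&)
            case ack:
              ?Unit ↦ !Unit
                end self-dual
            case done:
              &{done,more} ↦ ⊕{done,more}  (offer→select)
                case done:
                  Y self-dual
                case more:
                  Y self-dual
            case stop:
              ?Unit ↦ !Unit
                Y self-dual
        case more:
          ⊕{ok,ack} ↦ &{ok,ack}  (⊕→&)
            case ok:
              ⊕{stop,ok,ack} ↦ &{stop,ok,ack}  (⊕→&)
                case stop:
                  Y self-dual
                case ok:
                  Y self-dual
                case ack:
                  end self-dual
            case ack:
              !Int ↦ ?Int
                Y self-dual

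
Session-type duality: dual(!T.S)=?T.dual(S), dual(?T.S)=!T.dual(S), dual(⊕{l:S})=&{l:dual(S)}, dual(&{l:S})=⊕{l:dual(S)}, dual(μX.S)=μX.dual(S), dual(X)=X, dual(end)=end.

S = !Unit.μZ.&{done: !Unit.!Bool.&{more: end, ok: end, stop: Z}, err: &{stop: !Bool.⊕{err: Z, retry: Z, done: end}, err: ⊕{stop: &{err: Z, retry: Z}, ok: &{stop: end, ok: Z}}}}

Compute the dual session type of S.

?Unit.μZ.⊕{done: ?Unit.?Bool.⊕{more: end, ok: end, stop: Z}, err: ⊕{stop: ?Bool.&{err: Z, retry: Z, done: end}, err: &{stop: ⊕{err: Z, retry: Z}, ok: ⊕{stop: end, ok: Z}}}}

!Unit = ?Unit
  μZ = μZ  (μ self-dual)
    &{done,err} = ⊕{done,err}  (&→⊕)
      case done:
        !Unit = ?Unit
          !Bool = ?Bool
            &{more,ok,stop} = ⊕{more,ok,stop}  (&→⊕)
              case more:
                end self-dual
              case ok:
                end self-dual
              case stop:
                Z self-dual
      case err:
        &{stop,err} = ⊕{stop,err}  (&→⊕)
          case stop:
            !Bool = ?Bool
              ⊕{err,retry,done} = &{err,retry,done}  (internal→external)
                case err:
                  Z self-dual
                case retry:
                  Z self-dual
                case done:
                  end self-dual
          case err:
            ⊕{stop,ok} = &{stop,ok}  (internal→external)
              case stop:
                &{err,retry} = ⊕{err,retry}  (&→⊕)
                  case err:
                    Z self-dual
                  case retry:
                    Z self-dual
              case ok:
                &{stop,ok} = ⊕{stop,ok}  (&→⊕)
                  case stop:
                    end self-dual
                  case ok:
                    Z self-dual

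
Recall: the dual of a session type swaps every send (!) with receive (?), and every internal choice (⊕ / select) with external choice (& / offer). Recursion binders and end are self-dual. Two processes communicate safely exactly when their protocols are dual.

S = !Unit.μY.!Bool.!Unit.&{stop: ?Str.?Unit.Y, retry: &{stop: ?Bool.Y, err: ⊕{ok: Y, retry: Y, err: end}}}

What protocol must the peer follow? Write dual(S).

?Unit.μY.?Bool.?Unit.⊕{stop: !Str.!Unit.Y, retry: ⊕{stop: !Bool.Y, err: &{ok: Y, retry: Y, err: end}}}

!Unit → ?Unit
  μY → μY  (μ self-dual)
    !Bool → ?Bool
      !Unit → ?Unit
        &{stop,retry} → ⊕{stop,retry}  (&→⊕)
          • stop:
            ?Str → !Str
              ?Unit → !Unit
                Y self-dual
          • retry:
            &{stop,err} → ⊕{stop,err}  (&→⊕)
              • stop:
                ?Bool → !Bool
                  Y self-dual
              • err:
                ⊕{ok,retry,err} → &{ok,retry,err}  (⊕→&)
                  • ok:
                    Y self-dual
                  • retry:
                    Y self-dual
                  • err:
                    end self-dual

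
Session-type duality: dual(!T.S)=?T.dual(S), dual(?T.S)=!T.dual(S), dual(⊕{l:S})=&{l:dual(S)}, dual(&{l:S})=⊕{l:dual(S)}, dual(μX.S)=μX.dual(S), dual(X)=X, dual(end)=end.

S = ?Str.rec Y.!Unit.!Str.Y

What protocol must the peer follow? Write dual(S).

?Str = !Str
  rec Y = rec Y  (binder kept)
    !Unit = ?Unit
      !Str = ?Str
        Y self-dual

!Str.rec Y.?Unit.?Str.Y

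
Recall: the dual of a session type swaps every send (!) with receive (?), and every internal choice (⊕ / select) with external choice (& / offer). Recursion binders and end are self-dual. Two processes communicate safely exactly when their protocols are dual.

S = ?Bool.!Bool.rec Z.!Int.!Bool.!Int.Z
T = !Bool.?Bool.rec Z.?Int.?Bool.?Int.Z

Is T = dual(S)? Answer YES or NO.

?Bool | !Bool  ok
  !Bool | ?Bool  ok
    rec Z | rec Z  ok (μ self-dual)
      !Int | ?Int  ok
        !Bool | ?Bool  ok
          !Int | ?Int  ok
            Z | Z  ok

YES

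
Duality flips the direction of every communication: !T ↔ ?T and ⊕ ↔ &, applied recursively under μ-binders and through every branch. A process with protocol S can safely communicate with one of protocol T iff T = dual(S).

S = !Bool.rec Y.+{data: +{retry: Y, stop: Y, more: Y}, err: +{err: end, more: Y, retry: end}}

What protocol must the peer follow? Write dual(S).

!Bool → ?Bool
  rec Y → rec Y  (rec unchanged)
    +{data,err} → &{data,err}  (select→offer)
      case data:
        +{retry,stop,more} → &{retry,stop,more}  (select→offer)
          case retry:
            Y ↦ Y
          case stop:
            Y ↦ Y
          case more:
            Y ↦ Y
      case err:
        +{err,more,retry} → &{err,more,retry}  (select→offer)
          case err:
            end ↦ end
          case more:
            Y ↦ Y
          case retry:
            end ↦ end

?Bool.rec Y.&{data: &{retry: Y, stop: Y, more: Y}, err: &{err: end, more: Y, retry: end}}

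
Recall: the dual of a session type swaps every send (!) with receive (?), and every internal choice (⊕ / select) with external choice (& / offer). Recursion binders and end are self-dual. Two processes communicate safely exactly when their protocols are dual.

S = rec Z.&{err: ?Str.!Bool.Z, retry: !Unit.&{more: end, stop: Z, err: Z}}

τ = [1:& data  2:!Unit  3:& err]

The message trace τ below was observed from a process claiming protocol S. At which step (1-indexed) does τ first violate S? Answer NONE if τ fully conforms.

@1 got & data, protocol expects & err or & retry  ✗

1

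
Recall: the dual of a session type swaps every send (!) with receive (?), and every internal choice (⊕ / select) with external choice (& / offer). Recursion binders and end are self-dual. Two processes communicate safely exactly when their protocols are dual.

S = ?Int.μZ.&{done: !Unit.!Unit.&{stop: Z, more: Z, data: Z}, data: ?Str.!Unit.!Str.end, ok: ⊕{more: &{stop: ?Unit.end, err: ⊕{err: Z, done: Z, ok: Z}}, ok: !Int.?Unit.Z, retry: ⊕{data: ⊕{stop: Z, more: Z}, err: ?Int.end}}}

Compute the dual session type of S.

!Int.μZ.⊕{done: ?Unit.?Unit.⊕{stop: Z, more: Z, data: Z}, data: !Str.?Unit.?Str.end, ok: &{more: ⊕{stop: !Unit.end, err: &{err: Z, done: Z, ok: Z}}, ok: ?Int.!Unit.Z, retry: &{data: &{stop: Z, more: Z}, err: !Int.end}}}

?Int ↦ !Int
  μZ ↦ μZ  (rec unchanged)
    &{done,data,ok} ↦ ⊕{done,data,ok}  (&→⊕)
      [done]
        !Unit ↦ ?Unit
          !Unit ↦ ?Unit
            &{stop,more,data} ↦ ⊕{stop,more,data}  (&→⊕)
              [stop]
                Z ↦ Z
              [more]
                Z ↦ Z
              [data]
                Z ↦ Z
      [data]
        ?Str ↦ !Str
          !Unit ↦ ?Unit
            !Str ↦ ?Str
              end ↦ end
      [ok]
        ⊕{more,ok,retry} ↦ &{more,ok,retry}  (select→offer)
          [more]
            &{stop,err} ↦ ⊕{stop,err}  (&→⊕)
              [stop]
                ?Unit ↦ !Unit
                  end ↦ end
              [err]
                ⊕{err,done,ok} ↦ &{err,done,ok}  (select→offer)
                  [err]
                    Z ↦ Z
                  [done]
                    Z ↦ Z
                  [ok]
                    Z ↦ Z
          [ok]
            !Int ↦ ?Int
              ?Unit ↦ !Unit
                Z ↦ Z
          [retry]
            ⊕{data,err} ↦ &{data,err}  (select→offer)
              [data]
                ⊕{stop,more} ↦ &{stop,more}  (select→offer)
                  [stop]
                    Z ↦ Z
                  [more]
                    Z ↦ Z
              [err]
                ?Int ↦ !Int
                  end ↦ end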